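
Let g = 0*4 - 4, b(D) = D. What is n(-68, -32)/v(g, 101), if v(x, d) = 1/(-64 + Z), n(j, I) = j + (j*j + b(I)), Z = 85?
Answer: 95004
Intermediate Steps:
g = -4 (g = 0 - 4 = -4)
n(j, I) = I + j + j² (n(j, I) = j + (j*j + I) = j + (j² + I) = j + (I + j²) = I + j + j²)
v(x, d) = 1/21 (v(x, d) = 1/(-64 + 85) = 1/21)
n(-68, -32)/v(g, 101) = (-32 - 68 + (-68)²)/(1/21) = (-32 - 68 + 4624)*21 = 4524*21 = 95004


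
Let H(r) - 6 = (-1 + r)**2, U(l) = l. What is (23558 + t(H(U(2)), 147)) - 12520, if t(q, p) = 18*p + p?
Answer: 13831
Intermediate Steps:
H(r) = 6 + (-1 + r)**2
t(q, p) = 19*p
(23558 + t(H(U(2)), 147)) - 12520 = (23558 + 19*147) - 12520 = (23558 + 2793) - 12520 = 26351 - 12520 = 13831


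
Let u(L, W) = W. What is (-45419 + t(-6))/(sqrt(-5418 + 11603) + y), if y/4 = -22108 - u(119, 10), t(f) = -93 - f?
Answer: 4026006832/7827288599 + 45506*sqrt(6185)/7827288599 ≈ 0.51481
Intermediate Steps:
y = -88472 (y = 4*(-22108 - 1*10) = 4*(-22108 - 10) = 4*(-22118) = -88472)
(-45419 + t(-6))/(sqrt(-5418 + 11603) + y) = (-45419 + (-93 - 1*(-6)))/(sqrt(-5418 + 11603) - 88472) = (-45419 + (-93 + 6))/(sqrt(6185) - 88472) = (-45419 - 87)/(-88472 + sqrt(6185)) = -45506/(-88472 + sqrt(6185))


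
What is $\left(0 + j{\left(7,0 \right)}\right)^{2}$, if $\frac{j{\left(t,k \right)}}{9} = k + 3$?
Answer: $729$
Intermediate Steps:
$j{\left(t,k \right)} = 27 + 9 k$ ($j{\left(t,k \right)} = 9 \left(k + 3\right) = 9 \left(3 + k\right) = 27 + 9 k$)
$\left(0 + j{\left(7,0 \right)}\right)^{2} = \left(0 + \left(27 + 9 \cdot 0\right)\right)^{2} = \left(0 + \left(27 + 0\right)\right)^{2} = \left(0 + 27\right)^{2} = 27^{2} = 729$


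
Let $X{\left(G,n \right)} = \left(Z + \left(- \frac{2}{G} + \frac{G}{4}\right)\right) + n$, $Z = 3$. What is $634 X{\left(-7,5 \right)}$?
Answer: $\frac{58011}{14} \approx 4143.6$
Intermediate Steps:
$X{\left(G,n \right)} = 3 + n - \frac{2}{G} + \frac{G}{4}$ ($X{\left(G,n \right)} = \left(3 + \left(- \frac{2}{G} + \frac{G}{4}\right)\right) + n = \left(3 - \frac{2}{G} + \frac{G}{4}\right) + n = 3 + n - \frac{2}{G} + \frac{G}{4}$)
$634 X{\left(-7,5 \right)} = 634 \left(3 + 5 - \frac{2}{-7} + \frac{1}{4} \left(-7\right)\right) = 634 \left(3 + 5 - - \frac{2}{7} - \frac{7}{4}\right) = 634 \left(3 + 5 + \frac{2}{7} - \frac{7}{4}\right) = 634 \cdot \frac{183}{28} = \frac{58011}{14}$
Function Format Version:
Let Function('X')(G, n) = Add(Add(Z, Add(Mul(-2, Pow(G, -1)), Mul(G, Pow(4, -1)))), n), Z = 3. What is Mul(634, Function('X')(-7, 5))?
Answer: Rational(58011, 14) ≈ 4143.6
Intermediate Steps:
Function('X')(G, n) = Add(3, n, Mul(-2, Pow(G, -1)), Mul(Rational(1, 4), G)) (Function('X')(G, n) = Add(Add(3, Add(Mul(-2, Pow(G, -1)), Mul(G, Pow(4, -1)))), n) = Add(Add(3, Add(Mul(-2, Pow(G, -1)), Mul(G, Rational(1, 4)))), n) = Add(Add(3, Add(Mul(-2, Pow(G, -1)), Mul(Rational(1, 4), G))), n) = Add(Add(3, Mul(-2, Pow(G, -1)), Mul(Rational(1, 4), G)), n) = Add(3, n, Mul(-2, Pow(G, -1)), Mul(Rational(1, 4), G)))
Mul(634, Function('X')(-7, 5)) = Mul(634, Add(3, 5, Mul(-2, Pow(-7, -1)), Mul(Rational(1, 4), -7))) = Mul(634, Add(3, 5, Mul(-2, Rational(-1, 7)), Rational(-7, 4))) = Mul(634, Add(3, 5, Rational(2, 7), Rational(-7, 4))) = Mul(634, Rational(183, 28)) = Rational(58011, 14)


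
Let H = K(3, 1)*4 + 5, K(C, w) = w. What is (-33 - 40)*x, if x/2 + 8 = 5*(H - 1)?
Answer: -4672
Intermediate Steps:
H = 9 (H = 1*4 + 5 = 4 + 5 = 9)
x = 64 (x = -16 + 2*(5*(9 - 1)) = -16 + 2*(5*8) = -16 + 2*40 = -16 + 80 = 64)
(-33 - 40)*x = (-33 - 40)*64 = -73*64 = -4672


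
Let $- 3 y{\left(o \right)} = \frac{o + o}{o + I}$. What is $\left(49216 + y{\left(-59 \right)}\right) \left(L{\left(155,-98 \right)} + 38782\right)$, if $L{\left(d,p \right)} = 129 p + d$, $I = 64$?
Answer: $1294341574$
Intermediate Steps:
$y{\left(o \right)} = - \frac{2 o}{3 \left(64 + o\right)}$ ($y{\left(o \right)} = - \frac{\left(o + o\right) \frac{1}{o + 64}}{3} = - \frac{2 o \frac{1}{64 + o}}{3} = - \frac{2 o}{3 \left(64 + o\right)}$)
$L{\left(d,p \right)} = d + 129 p$
$\left(49216 + y{\left(-59 \right)}\right) \left(L{\left(155,-98 \right)} + 38782\right) = \left(49216 - - \frac{118}{192 + 3 \left(-59\right)}\right) \left(\left(155 + 129 \left(-98\right)\right) + 38782\right) = \left(49216 - - \frac{118}{192 - 177}\right) \left(\left(155 - 12642\right) + 38782\right) = \left(49216 - - \frac{118}{15}\right) \left(-12487 + 38782\right) = \left(49216 - \left(-118\right) \frac{1}{15}\right) 26295 = \left(49216 + \frac{118}{15}\right) 26295 = \frac{738358}{15} \cdot 26295 = 1294341574$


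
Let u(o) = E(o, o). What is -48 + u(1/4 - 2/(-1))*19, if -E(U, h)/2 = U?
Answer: -267/2 ≈ -133.50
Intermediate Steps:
E(U, h) = -2*U
u(o) = -2*o
-48 + u(1/4 - 2/(-1))*19 = -48 - 2*(1/4 - 2/(-1))*19 = -48 - 2*(1*(¼) - 2*(-1))*19 = -48 - 2*(¼ + 2)*19 = -48 - 2*9/4*19 = -48 - 9/2*19 = -48 - 171/2 = -267/2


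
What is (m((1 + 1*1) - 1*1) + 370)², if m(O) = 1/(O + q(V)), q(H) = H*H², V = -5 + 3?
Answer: 6702921/49 ≈ 1.3679e+5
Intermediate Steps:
V = -2
q(H) = H³
m(O) = 1/(-8 + O) (m(O) = 1/(O + (-2)³) = 1/(O - 8) = 1/(-8 + O))
(m((1 + 1*1) - 1*1) + 370)² = (1/(-8 + ((1 + 1*1) - 1*1)) + 370)² = (1/(-8 + ((1 + 1) - 1)) + 370)² = (1/(-8 + (2 - 1)) + 370)² = (1/(-8 + 1) + 370)² = (1/(-7) + 370)² = (-⅐ + 370)² = (2589/7)² = 6702921/49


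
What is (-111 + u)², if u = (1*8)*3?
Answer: 7569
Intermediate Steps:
u = 24 (u = 8*3 = 24)
(-111 + u)² = (-111 + 24)² = (-87)² = 7569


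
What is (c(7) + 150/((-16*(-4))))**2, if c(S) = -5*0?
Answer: 5625/1024 ≈ 5.4932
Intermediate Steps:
c(S) = 0
(c(7) + 150/((-16*(-4))))**2 = (0 + 150/((-16*(-4))))**2 = (0 + 150/64)**2 = (0 + 150*(1/64))**2 = (0 + 75/32)**2 = (75/32)**2 = 5625/1024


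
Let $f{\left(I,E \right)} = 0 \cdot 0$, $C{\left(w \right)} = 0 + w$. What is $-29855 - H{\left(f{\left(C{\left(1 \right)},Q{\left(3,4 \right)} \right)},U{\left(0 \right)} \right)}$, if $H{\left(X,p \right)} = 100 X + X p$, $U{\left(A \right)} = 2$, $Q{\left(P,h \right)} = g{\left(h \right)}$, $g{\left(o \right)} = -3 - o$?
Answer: $-29855$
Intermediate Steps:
$Q{\left(P,h \right)} = -3 - h$
$C{\left(w \right)} = w$
$f{\left(I,E \right)} = 0$
$-29855 - H{\left(f{\left(C{\left(1 \right)},Q{\left(3,4 \right)} \right)},U{\left(0 \right)} \right)} = -29855 - 0 \left(100 + 2\right) = -29855 - 0 \cdot 102 = -29855 - 0 = -29855 + 0 = -29855$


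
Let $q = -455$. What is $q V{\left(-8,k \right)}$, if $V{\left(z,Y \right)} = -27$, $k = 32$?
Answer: $12285$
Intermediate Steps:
$q V{\left(-8,k \right)} = \left(-455\right) \left(-27\right) = 12285$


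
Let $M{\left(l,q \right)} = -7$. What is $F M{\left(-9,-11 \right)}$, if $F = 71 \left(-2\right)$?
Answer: $994$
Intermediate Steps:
$F = -142$
$F M{\left(-9,-11 \right)} = \left(-142\right) \left(-7\right) = 994$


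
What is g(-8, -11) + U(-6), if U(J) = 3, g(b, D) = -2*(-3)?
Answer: 9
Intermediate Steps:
g(b, D) = 6
g(-8, -11) + U(-6) = 6 + 3 = 9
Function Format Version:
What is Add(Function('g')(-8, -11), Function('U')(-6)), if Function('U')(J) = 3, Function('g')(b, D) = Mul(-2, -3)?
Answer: 9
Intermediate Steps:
Function('g')(b, D) = 6
Add(Function('g')(-8, -11), Function('U')(-6)) = Add(6, 3) = 9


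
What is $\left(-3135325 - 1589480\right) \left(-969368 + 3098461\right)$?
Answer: $-10059549251865$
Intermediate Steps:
$\left(-3135325 - 1589480\right) \left(-969368 + 3098461\right) = \left(-4724805\right) 2129093 = -10059549251865$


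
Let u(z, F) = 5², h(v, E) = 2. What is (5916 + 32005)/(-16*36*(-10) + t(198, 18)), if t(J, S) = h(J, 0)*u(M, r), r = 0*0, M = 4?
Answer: 37921/5810 ≈ 6.5268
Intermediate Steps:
r = 0
u(z, F) = 25
t(J, S) = 50 (t(J, S) = 2*25 = 50)
(5916 + 32005)/(-16*36*(-10) + t(198, 18)) = (5916 + 32005)/(-16*36*(-10) + 50) = 37921/(-576*(-10) + 50) = 37921/(5760 + 50) = 37921/5810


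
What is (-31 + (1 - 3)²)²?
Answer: 729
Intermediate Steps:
(-31 + (1 - 3)²)² = (-31 + (-2)²)² = (-31 + 4)² = (-27)² = 729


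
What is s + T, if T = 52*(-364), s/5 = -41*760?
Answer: -174728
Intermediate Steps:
s = -155800 (s = 5*(-41*760) = 5*(-31160) = -155800)
T = -18928
s + T = -155800 - 18928 = -174728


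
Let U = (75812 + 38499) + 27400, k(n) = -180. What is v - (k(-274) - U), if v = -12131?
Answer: 129760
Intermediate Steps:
U = 141711 (U = 114311 + 27400 = 141711)
v - (k(-274) - U) = -12131 - (-180 - 1*141711) = -12131 - (-180 - 141711) = -12131 - 1*(-141891) = -12131 + 141891 = 129760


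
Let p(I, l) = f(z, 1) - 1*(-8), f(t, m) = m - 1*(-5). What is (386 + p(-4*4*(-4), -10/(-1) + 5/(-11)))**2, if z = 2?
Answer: 160000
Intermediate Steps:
f(t, m) = 5 + m (f(t, m) = m + 5 = 5 + m)
p(I, l) = 14 (p(I, l) = (5 + 1) - 1*(-8) = 6 + 8 = 14)
(386 + p(-4*4*(-4), -10/(-1) + 5/(-11)))**2 = (386 + 14)**2 = 400**2 = 160000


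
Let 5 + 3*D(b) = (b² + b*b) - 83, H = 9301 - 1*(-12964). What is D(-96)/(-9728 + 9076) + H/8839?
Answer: -29648069/4322271 ≈ -6.8594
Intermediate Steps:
H = 22265 (H = 9301 + 12964 = 22265)
D(b) = -88/3 + 2*b²/3 (D(b) = -5/3 + ((b² + b*b) - 83)/3 = -5/3 + ((b² + b²) - 83)/3 = -5/3 + (2*b² - 83)/3 = -5/3 + (-83 + 2*b²)/3 = -5/3 + (-83/3 + 2*b²/3) = -88/3 + 2*b²/3)
D(-96)/(-9728 + 9076) + H/8839 = (-88/3 + (⅔)*(-96)²)/(-9728 + 9076) + 22265/8839 = (-88/3 + (⅔)*9216)/(-652) + 22265*(1/8839) = (-88/3 + 6144)*(-1/652) + 22265/8839 = (18344/3)*(-1/652) + 22265/8839 = -4586/489 + 22265/8839 = -29648069/4322271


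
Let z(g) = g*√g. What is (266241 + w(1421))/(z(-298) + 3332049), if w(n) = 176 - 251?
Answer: 886878154134/11102577001993 + 79317468*I*√298/11102577001993 ≈ 0.07988 + 0.00012333*I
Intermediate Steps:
z(g) = g^(3/2)
w(n) = -75
(266241 + w(1421))/(z(-298) + 3332049) = (266241 - 75)/((-298)^(3/2) + 3332049) = 266166/(-298*I*√298 + 3332049) = 266166/(3332049 - 298*I*√298)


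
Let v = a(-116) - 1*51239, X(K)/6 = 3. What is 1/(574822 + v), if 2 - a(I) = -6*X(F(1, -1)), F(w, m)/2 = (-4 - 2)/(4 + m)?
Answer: 1/523693 ≈ 1.9095e-6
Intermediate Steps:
F(w, m) = -12/(4 + m) (F(w, m) = 2*((-4 - 2)/(4 + m)) = 2*(-6/(4 + m)) = -12/(4 + m))
X(K) = 18 (X(K) = 6*3 = 18)
a(I) = 110 (a(I) = 2 - (-6)*18 = 2 - 1*(-108) = 2 + 108 = 110)
v = -51129 (v = 110 - 1*51239 = 110 - 51239 = -51129)
1/(574822 + v) = 1/(574822 - 51129) = 1/523693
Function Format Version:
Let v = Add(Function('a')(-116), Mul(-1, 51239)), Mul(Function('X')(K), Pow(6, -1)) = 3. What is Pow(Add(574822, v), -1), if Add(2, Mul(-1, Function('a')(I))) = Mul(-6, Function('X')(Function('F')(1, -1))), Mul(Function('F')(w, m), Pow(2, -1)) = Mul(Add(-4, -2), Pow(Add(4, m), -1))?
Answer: Rational(1, 523693) ≈ 1.9095e-6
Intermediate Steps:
Function('F')(w, m) = Mul(-12, Pow(Add(4, m), -1)) (Function('F')(w, m) = Mul(2, Mul(Add(-4, -2), Pow(Add(4, m), -1))) = Mul(2, Mul(-6, Pow(Add(4, m), -1))) = Mul(-12, Pow(Add(4, m), -1)))
Function('X')(K) = 18 (Function('X')(K) = Mul(6, 3) = 18)
Function('a')(I) = 110 (Function('a')(I) = Add(2, Mul(-1, Mul(-6, 18))) = Add(2, Mul(-1, -108)) = Add(2, 108) = 110)
v = -51129 (v = Add(110, Mul(-1, 51239)) = Add(110, -51239) = -51129)
Pow(Add(574822, v), -1) = Pow(Add(574822, -51129), -1) = Pow(523693, -1) = Rational(1, 523693)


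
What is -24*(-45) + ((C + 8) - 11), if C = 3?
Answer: 1080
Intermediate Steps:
-24*(-45) + ((C + 8) - 11) = -24*(-45) + ((3 + 8) - 11) = 1080 + (11 - 11) = 1080 + 0 = 1080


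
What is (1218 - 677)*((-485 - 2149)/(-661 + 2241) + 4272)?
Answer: 1825097583/790 ≈ 2.3102e+6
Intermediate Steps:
(1218 - 677)*((-485 - 2149)/(-661 + 2241) + 4272) = 541*(-2634/1580 + 4272) = 541*(-2634*1/1580 + 4272) = 541*(-1317/790 + 4272) = 541*(3373563/790) = 1825097583/790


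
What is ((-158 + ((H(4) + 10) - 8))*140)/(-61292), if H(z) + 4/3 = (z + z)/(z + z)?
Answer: 2345/6567 ≈ 0.35709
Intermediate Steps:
H(z) = -1/3 (H(z) = -4/3 + (z + z)/(z + z) = -4/3 + (2*z)/((2*z)) = -4/3 + (2*z)*(1/(2*z)) = -4/3 + 1 = -1/3)
((-158 + ((H(4) + 10) - 8))*140)/(-61292) = ((-158 + ((-1/3 + 10) - 8))*140)/(-61292) = ((-158 + (29/3 - 8))*140)*(-1/61292) = ((-158 + 5/3)*140)*(-1/61292) = -469/3*140*(-1/61292) = -65660/3*(-1/61292) = 2345/6567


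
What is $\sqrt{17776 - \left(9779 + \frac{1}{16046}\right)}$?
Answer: $\frac{\sqrt{2059020489606}}{16046} \approx 89.426$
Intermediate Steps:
$\sqrt{17776 - \left(9779 + \frac{1}{16046}\right)} = \sqrt{17776 - \frac{156913835}{16046}} = \sqrt{\frac{128319861}{16046}} = \frac{\sqrt{2059020489606}}{16046}$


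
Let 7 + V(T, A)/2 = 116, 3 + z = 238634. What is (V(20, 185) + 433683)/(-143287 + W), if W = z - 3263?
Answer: 433901/92081 ≈ 4.7122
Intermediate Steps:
z = 238631 (z = -3 + 238634 = 238631)
V(T, A) = 218 (V(T, A) = -14 + 2*116 = -14 + 232 = 218)
W = 235368 (W = 238631 - 3263 = 235368)
(V(20, 185) + 433683)/(-143287 + W) = (218 + 433683)/(-143287 + 235368) = 433901/92081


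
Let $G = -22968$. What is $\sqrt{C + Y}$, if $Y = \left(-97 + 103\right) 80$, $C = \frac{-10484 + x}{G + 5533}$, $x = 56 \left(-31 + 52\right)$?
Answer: $\frac{2 \sqrt{36518078245}}{17435} \approx 21.921$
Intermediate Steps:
$x = 1176$ ($x = 56 \cdot 21 = 1176$)
$C = \frac{9308}{17435}$ ($C = \frac{-10484 + 1176}{-22968 + 5533} = - \frac{9308}{-17435} = \left(-9308\right) \left(- \frac{1}{17435}\right) = \frac{9308}{17435} \approx 0.53387$)
$Y = 480$ ($Y = 6 \cdot 80 = 480$)
$\sqrt{C + Y} = \sqrt{\frac{9308}{17435} + 480} = \sqrt{\frac{8378108}{17435}} = \frac{2 \sqrt{36518078245}}{17435}$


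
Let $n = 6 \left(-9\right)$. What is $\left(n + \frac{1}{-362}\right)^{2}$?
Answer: $\frac{382163401}{131044} \approx 2916.3$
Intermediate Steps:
$n = -54$
$\left(n + \frac{1}{-362}\right)^{2} = \left(-54 + \frac{1}{-362}\right)^{2} = \left(-54 - \frac{1}{362}\right)^{2} = \left(- \frac{19549}{362}\right)^{2} = \frac{382163401}{131044}$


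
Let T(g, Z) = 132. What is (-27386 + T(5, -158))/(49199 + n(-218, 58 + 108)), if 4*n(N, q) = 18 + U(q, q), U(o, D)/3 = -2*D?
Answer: -54508/97909 ≈ -0.55672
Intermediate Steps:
U(o, D) = -6*D (U(o, D) = 3*(-2*D) = -6*D)
n(N, q) = 9/2 - 3*q/2 (n(N, q) = (18 - 6*q)/4 = 9/2 - 3*q/2)
(-27386 + T(5, -158))/(49199 + n(-218, 58 + 108)) = (-27386 + 132)/(49199 + (9/2 - 3*(58 + 108)/2)) = -27254/(49199 + (9/2 - 3/2*166)) = -27254/(49199 + (9/2 - 249)) = -27254/(49199 - 489/2) = -27254/97909/2 = -27254*2/97909 = -54508/97909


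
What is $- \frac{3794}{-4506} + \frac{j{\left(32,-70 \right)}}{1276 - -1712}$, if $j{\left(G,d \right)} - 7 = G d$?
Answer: $\frac{212429}{2243988} \approx 0.094666$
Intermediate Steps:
$j{\left(G,d \right)} = 7 + G d$
$- \frac{3794}{-4506} + \frac{j{\left(32,-70 \right)}}{1276 - -1712} = - \frac{3794}{-4506} + \frac{7 + 32 \left(-70\right)}{1276 - -1712} = \left(-3794\right) \left(- \frac{1}{4506}\right) + \frac{7 - 2240}{1276 + 1712} = \frac{1897}{2253} - \frac{2233}{2988} = \frac{212429}{2243988}$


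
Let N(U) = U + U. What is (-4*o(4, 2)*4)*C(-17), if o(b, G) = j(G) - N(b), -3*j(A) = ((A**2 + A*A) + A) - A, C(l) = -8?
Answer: -4096/3 ≈ -1365.3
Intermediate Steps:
j(A) = -2*A**2/3 (j(A) = -(((A**2 + A*A) + A) - A)/3 = -(((A**2 + A**2) + A) - A)/3 = -((2*A**2 + A) - A)/3 = -((A + 2*A**2) - A)/3 = -2*A**2/3)
N(U) = 2*U
o(b, G) = -2*b - 2*G**2/3 (o(b, G) = -2*G**2/3 - 2*b = -2*b - 2*G**2/3)
(-4*o(4, 2)*4)*C(-17) = (-4*(-2*4 - 2/3*2**2)*4)*(-8) = (-4*(-8 - 2/3*4)*4)*(-8) = (-4*(-8 - 8/3)*4)*(-8) = (-4*(-32/3)*4)*(-8) = ((128/3)*4)*(-8) = (512/3)*(-8) = -4096/3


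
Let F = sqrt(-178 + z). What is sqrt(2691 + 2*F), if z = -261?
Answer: sqrt(2691 + 2*I*sqrt(439)) ≈ 51.876 + 0.4039*I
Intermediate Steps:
F = I*sqrt(439) (F = sqrt(-178 - 261) = sqrt(-439) = I*sqrt(439) ≈ 20.952*I)
sqrt(2691 + 2*F) = sqrt(2691 + 2*(I*sqrt(439))) = sqrt(2691 + 2*I*sqrt(439))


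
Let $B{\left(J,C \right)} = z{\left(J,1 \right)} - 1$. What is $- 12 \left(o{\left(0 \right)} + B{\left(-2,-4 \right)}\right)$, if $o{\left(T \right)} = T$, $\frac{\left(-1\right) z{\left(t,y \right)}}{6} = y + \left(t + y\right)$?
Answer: $12$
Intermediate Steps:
$z{\left(t,y \right)} = - 12 y - 6 t$ ($z{\left(t,y \right)} = - 6 \left(y + \left(t + y\right)\right) = - 6 \left(t + 2 y\right) = - 12 y - 6 t$)
$B{\left(J,C \right)} = -13 - 6 J$ ($B{\left(J,C \right)} = \left(\left(-12\right) 1 - 6 J\right) - 1 = \left(-12 - 6 J\right) - 1 = -13 - 6 J$)
$- 12 \left(o{\left(0 \right)} + B{\left(-2,-4 \right)}\right) = - 12 \left(0 - 1\right) = \left(-12\right) \left(-1\right) = 12$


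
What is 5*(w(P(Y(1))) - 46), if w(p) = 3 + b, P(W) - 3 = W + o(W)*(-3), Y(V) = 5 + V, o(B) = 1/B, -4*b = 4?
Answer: -220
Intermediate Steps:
b = -1 (b = -1/4*4 = -1)
P(W) = 3 + W - 3/W (P(W) = 3 + (W - 3/W) = 3 + W - 3/W)
w(p) = 2 (w(p) = 3 - 1 = 2)
5*(w(P(Y(1))) - 46) = 5*(2 - 46) = 5*(-44) = -220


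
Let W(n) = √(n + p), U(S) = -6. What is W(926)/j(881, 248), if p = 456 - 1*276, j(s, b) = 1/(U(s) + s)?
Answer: 875*√1106 ≈ 29100.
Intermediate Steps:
j(s, b) = 1/(-6 + s)
p = 180 (p = 456 - 276 = 180)
W(n) = √(180 + n) (W(n) = √(n + 180) = √(180 + n))
W(926)/j(881, 248) = √(180 + 926)/(1/(-6 + 881)) = √1106/(1/875) = √1106*875 = 875*√1106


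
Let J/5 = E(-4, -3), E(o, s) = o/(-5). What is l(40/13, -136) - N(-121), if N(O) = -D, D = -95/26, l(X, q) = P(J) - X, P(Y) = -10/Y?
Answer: -120/13 ≈ -9.2308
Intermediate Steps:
E(o, s) = -o/5 (E(o, s) = o*(-1/5) = -o/5)
J = 4 (J = 5*(-1/5*(-4)) = 5*(4/5) = 4)
l(X, q) = -5/2 - X (l(X, q) = -10/4 - X = -10*1/4 - X = -5/2 - X)
D = -95/26 (D = -95*1/26 = -95/26 ≈ -3.6538)
N(O) = 95/26 (N(O) = -1*(-95/26) = 95/26)
l(40/13, -136) - N(-121) = (-5/2 - 40/13) - 1*95/26 = (-5/2 - 40/13) - 95/26 = -145/26 - 95/26 = -120/13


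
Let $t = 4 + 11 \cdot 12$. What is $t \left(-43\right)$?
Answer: $-5848$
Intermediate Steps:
$t = 136$ ($t = 4 + 132 = 136$)
$t \left(-43\right) = 136 \left(-43\right) = -5848$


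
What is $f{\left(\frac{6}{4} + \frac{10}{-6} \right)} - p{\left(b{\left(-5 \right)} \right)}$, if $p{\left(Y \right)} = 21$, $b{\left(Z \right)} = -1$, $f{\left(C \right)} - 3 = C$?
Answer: $- \frac{109}{6} \approx -18.167$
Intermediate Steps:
$f{\left(C \right)} = 3 + C$
$f{\left(\frac{6}{4} + \frac{10}{-6} \right)} - p{\left(b{\left(-5 \right)} \right)} = \left(3 + \left(\frac{6}{4} + \frac{10}{-6}\right)\right) - 21 = \left(3 + \left(6 \cdot \frac{1}{4} + 10 \left(- \frac{1}{6}\right)\right)\right) - 21 = \left(3 + \left(\frac{3}{2} - \frac{5}{3}\right)\right) - 21 = \left(3 - \frac{1}{6}\right) - 21 = \frac{17}{6} - 21 = - \frac{109}{6}$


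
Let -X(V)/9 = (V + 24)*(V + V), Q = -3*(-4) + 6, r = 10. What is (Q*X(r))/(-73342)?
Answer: 55080/36671 ≈ 1.5020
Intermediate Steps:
Q = 18 (Q = 12 + 6 = 18)
X(V) = -18*V*(24 + V) (X(V) = -9*(V + 24)*(V + V) = -9*(24 + V)*2*V = -18*V*(24 + V))
(Q*X(r))/(-73342) = (18*(-18*10*(24 + 10)))/(-73342) = (18*(-18*10*34))*(-1/73342) = (18*(-6120))*(-1/73342) = -110160*(-1/73342) = 55080/36671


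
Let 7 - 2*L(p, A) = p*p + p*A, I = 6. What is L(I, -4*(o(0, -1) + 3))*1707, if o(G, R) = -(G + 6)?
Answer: -172407/2 ≈ -86204.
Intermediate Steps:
o(G, R) = -6 - G (o(G, R) = -(6 + G) = -6 - G)
L(p, A) = 7/2 - p²/2 - A*p/2 (L(p, A) = 7/2 - (p*p + p*A)/2 = 7/2 - (p² + A*p)/2 = 7/2 + (-p²/2 - A*p/2) = 7/2 - p²/2 - A*p/2)
L(I, -4*(o(0, -1) + 3))*1707 = (7/2 - ½*6² - ½*(-4*((-6 - 1*0) + 3))*6)*1707 = (7/2 - ½*36 - ½*(-4*((-6 + 0) + 3))*6)*1707 = (7/2 - 18 - ½*(-4*(-6 + 3))*6)*1707 = (7/2 - 18 - ½*(-4*(-3))*6)*1707 = (7/2 - 18 - ½*12*6)*1707 = (7/2 - 18 - 36)*1707 = -101/2*1707 = -172407/2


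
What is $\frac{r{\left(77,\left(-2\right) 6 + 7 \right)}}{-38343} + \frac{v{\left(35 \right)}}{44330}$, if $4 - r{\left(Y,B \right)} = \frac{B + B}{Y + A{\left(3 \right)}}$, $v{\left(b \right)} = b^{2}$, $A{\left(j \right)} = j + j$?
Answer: $\frac{258890911}{9405256718} \approx 0.027526$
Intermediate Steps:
$A{\left(j \right)} = 2 j$
$r{\left(Y,B \right)} = 4 - \frac{2 B}{6 + Y}$ ($r{\left(Y,B \right)} = 4 - \frac{B + B}{Y + 2 \cdot 3} = 4 - \frac{2 B}{Y + 6} = 4 - \frac{2 B}{6 + Y}$)
$\frac{r{\left(77,\left(-2\right) 6 + 7 \right)}}{-38343} + \frac{v{\left(35 \right)}}{44330} = \frac{2 \frac{1}{6 + 77} \left(12 - \left(\left(-2\right) 6 + 7\right) + 2 \cdot 77\right)}{-38343} + \frac{35^{2}}{44330} = \frac{2 \left(12 - \left(-12 + 7\right) + 154\right)}{83} \left(- \frac{1}{38343}\right) + 1225 \cdot \frac{1}{44330} = 2 \cdot \frac{1}{83} \left(12 - -5 + 154\right) \left(- \frac{1}{38343}\right) + \frac{245}{8866} = 2 \cdot \frac{1}{83} \left(12 + 5 + 154\right) \left(- \frac{1}{38343}\right) + \frac{245}{8866} = 2 \cdot \frac{1}{83} \cdot 171 \left(- \frac{1}{38343}\right) + \frac{245}{8866} = \frac{342}{83} \left(- \frac{1}{38343}\right) + \frac{245}{8866} = - \frac{114}{1060823} + \frac{245}{8866} = \frac{258890911}{9405256718}$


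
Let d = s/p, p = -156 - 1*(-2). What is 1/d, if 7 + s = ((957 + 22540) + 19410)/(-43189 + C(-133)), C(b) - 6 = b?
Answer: 6670664/346119 ≈ 19.273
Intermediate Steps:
C(b) = 6 + b
p = -154 (p = -156 + 2 = -154)
s = -346119/43316 (s = -7 + ((957 + 22540) + 19410)/(-43189 + (6 - 133)) = -7 + (23497 + 19410)/(-43189 - 127) = -7 + 42907/(-43316) = -7 + 42907*(-1/43316) = -7 - 42907/43316 = -346119/43316 ≈ -7.9906)
d = 346119/6670664 (d = -346119/43316/(-154) = -346119/43316*(-1/154) = 346119/6670664 ≈ 0.051887)
1/d = 1/(346119/6670664) = 6670664/346119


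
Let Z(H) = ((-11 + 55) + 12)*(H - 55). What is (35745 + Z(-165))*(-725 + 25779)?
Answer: 586889950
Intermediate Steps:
Z(H) = -3080 + 56*H (Z(H) = (44 + 12)*(-55 + H) = 56*(-55 + H) = -3080 + 56*H)
(35745 + Z(-165))*(-725 + 25779) = (35745 + (-3080 + 56*(-165)))*(-725 + 25779) = (35745 + (-3080 - 9240))*25054 = (35745 - 12320)*25054 = 23425*25054 = 586889950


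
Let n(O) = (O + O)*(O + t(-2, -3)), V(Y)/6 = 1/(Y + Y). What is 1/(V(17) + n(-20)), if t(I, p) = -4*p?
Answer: 17/5443 ≈ 0.0031233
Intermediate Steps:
V(Y) = 3/Y (V(Y) = 6/(Y + Y) = 6/((2*Y)) = 6*(1/(2*Y)) = 3/Y)
n(O) = 2*O*(12 + O) (n(O) = (O + O)*(O - 4*(-3)) = (2*O)*(O + 12) = (2*O)*(12 + O) = 2*O*(12 + O))
1/(V(17) + n(-20)) = 1/(3/17 + 2*(-20)*(12 - 20)) = 1/(3*(1/17) + 2*(-20)*(-8)) = 1/(3/17 + 320) = 1/(5443/17) = 17/5443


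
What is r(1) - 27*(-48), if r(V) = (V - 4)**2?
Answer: 1305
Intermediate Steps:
r(V) = (-4 + V)**2
r(1) - 27*(-48) = (-4 + 1)**2 - 27*(-48) = (-3)**2 + 1296 = 9 + 1296 = 1305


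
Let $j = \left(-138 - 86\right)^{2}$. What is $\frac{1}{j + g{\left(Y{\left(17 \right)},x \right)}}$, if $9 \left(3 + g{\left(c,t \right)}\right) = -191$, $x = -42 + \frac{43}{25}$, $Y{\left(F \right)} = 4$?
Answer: $\frac{9}{451366} \approx 1.9939 \cdot 10^{-5}$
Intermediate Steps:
$x = - \frac{1007}{25}$ ($x = -42 + 43 \cdot \frac{1}{25} = -42 + \frac{43}{25} = - \frac{1007}{25} \approx -40.28$)
$g{\left(c,t \right)} = - \frac{218}{9}$ ($g{\left(c,t \right)} = -3 + \frac{1}{9} \left(-191\right) = -3 - \frac{191}{9} = - \frac{218}{9}$)
$j = 50176$ ($j = \left(-224\right)^{2} = 50176$)
$\frac{1}{j + g{\left(Y{\left(17 \right)},x \right)}} = \frac{1}{50176 - \frac{218}{9}} = \frac{1}{\frac{451366}{9}} = \frac{9}{451366}$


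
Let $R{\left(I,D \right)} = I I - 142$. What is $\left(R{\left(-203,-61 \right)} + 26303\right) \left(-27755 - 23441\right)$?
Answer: $-3449074520$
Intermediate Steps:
$R{\left(I,D \right)} = -142 + I^{2}$ ($R{\left(I,D \right)} = I^{2} - 142 = -142 + I^{2}$)
$\left(R{\left(-203,-61 \right)} + 26303\right) \left(-27755 - 23441\right) = \left(\left(-142 + \left(-203\right)^{2}\right) + 26303\right) \left(-27755 - 23441\right) = \left(\left(-142 + 41209\right) + 26303\right) \left(-51196\right) = \left(41067 + 26303\right) \left(-51196\right) = 67370 \left(-51196\right) = -3449074520$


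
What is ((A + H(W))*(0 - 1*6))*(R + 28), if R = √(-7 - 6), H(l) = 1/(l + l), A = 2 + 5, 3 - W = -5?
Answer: -2373/2 - 339*I*√13/8 ≈ -1186.5 - 152.79*I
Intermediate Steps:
W = 8 (W = 3 - 1*(-5) = 3 + 5 = 8)
A = 7
H(l) = 1/(2*l)
R = I*√13 (R = √(-13) = I*√13 ≈ 3.6056*I)
((A + H(W))*(0 - 1*6))*(R + 28) = ((7 + (½)/8)*(0 - 1*6))*(I*√13 + 28) = ((7 + (½)*(⅛))*(0 - 6))*(28 + I*√13) = ((7 + 1/16)*(-6))*(28 + I*√13) = ((113/16)*(-6))*(28 + I*√13) = -339*(28 + I*√13)/8 = -2373/2 - 339*I*√13/8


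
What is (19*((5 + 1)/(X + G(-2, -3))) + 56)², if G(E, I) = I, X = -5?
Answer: 27889/16 ≈ 1743.1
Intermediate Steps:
(19*((5 + 1)/(X + G(-2, -3))) + 56)² = (19*((5 + 1)/(-5 - 3)) + 56)² = (19*(6/(-8)) + 56)² = (19*(6*(-⅛)) + 56)² = (19*(-¾) + 56)² = (-57/4 + 56)² = (167/4)² = 27889/16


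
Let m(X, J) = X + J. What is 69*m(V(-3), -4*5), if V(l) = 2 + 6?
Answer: -828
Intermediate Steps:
V(l) = 8
m(X, J) = J + X
69*m(V(-3), -4*5) = 69*(-4*5 + 8) = 69*(-20 + 8) = 69*(-12) = -828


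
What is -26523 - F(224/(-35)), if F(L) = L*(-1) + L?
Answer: -26523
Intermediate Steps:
F(L) = 0 (F(L) = -L + L = 0)
-26523 - F(224/(-35)) = -26523 - 1*0 = -26523 + 0 = -26523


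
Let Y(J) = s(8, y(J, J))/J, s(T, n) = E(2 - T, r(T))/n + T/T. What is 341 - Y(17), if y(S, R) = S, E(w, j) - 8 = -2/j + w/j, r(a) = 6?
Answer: 295576/867 ≈ 340.92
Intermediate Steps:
E(w, j) = 8 - 2/j + w/j (E(w, j) = 8 + (-2/j + w/j) = 8 - 2/j + w/j)
s(T, n) = 1 + (8 - T/6)/n (s(T, n) = ((-2 + (2 - T) + 8*6)/6)/n + T/T = ((-2 + (2 - T) + 48)/6)/n + 1 = ((48 - T)/6)/n + 1 = (8 - T/6)/n + 1 = 1 + (8 - T/6)/n)
Y(J) = (20/3 + J)/J² (Y(J) = ((8 + J - ⅙*8)/J)/J = ((8 + J - 4/3)/J)/J = ((20/3 + J)/J)/J = (20/3 + J)/J²)
341 - Y(17) = 341 - (20/3 + 17)/17² = 341 - 71/(289*3) = 341 - 1*71/867 = 341 - 71/867 = 295576/867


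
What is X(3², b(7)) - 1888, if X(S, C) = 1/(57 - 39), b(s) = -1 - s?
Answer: -33983/18 ≈ -1887.9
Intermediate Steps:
X(S, C) = 1/18
X(3², b(7)) - 1888 = 1/18 - 1888 = -33983/18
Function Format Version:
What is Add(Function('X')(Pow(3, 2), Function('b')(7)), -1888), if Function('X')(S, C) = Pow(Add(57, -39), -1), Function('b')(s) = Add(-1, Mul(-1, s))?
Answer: Rational(-33983, 18) ≈ -1887.9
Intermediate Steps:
Function('X')(S, C) = Rational(1, 18) (Function('X')(S, C) = Pow(18, -1) = Rational(1, 18))
Add(Function('X')(Pow(3, 2), Function('b')(7)), -1888) = Add(Rational(1, 18), -1888) = Rational(-33983, 18)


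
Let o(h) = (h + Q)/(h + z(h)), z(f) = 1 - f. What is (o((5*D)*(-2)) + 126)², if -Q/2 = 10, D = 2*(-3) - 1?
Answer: 30976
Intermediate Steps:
D = -7 (D = -6 - 1 = -7)
Q = -20 (Q = -2*10 = -20)
o(h) = -20 + h (o(h) = (h - 20)/(h + (1 - h)) = (-20 + h)/1 = (-20 + h)*1 = -20 + h)
(o((5*D)*(-2)) + 126)² = ((-20 + (5*(-7))*(-2)) + 126)² = ((-20 - 35*(-2)) + 126)² = ((-20 + 70) + 126)² = (50 + 126)² = 176² = 30976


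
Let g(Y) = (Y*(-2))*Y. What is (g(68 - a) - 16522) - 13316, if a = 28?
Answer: -33038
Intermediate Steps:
g(Y) = -2*Y**2 (g(Y) = (-2*Y)*Y = -2*Y**2)
(g(68 - a) - 16522) - 13316 = (-2*(68 - 1*28)**2 - 16522) - 13316 = (-2*(68 - 28)**2 - 16522) - 13316 = (-2*40**2 - 16522) - 13316 = (-2*1600 - 16522) - 13316 = (-3200 - 16522) - 13316 = -19722 - 13316 = -33038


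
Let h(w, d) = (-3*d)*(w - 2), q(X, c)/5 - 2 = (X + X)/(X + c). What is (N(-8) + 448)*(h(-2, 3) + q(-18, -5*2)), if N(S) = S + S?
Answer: 158544/7 ≈ 22649.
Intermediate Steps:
q(X, c) = 10 + 10*X/(X + c) (q(X, c) = 10 + 5*((X + X)/(X + c)) = 10 + 5*((2*X)/(X + c)) = 10 + 5*(2*X/(X + c)) = 10 + 10*X/(X + c))
h(w, d) = -3*d*(-2 + w) (h(w, d) = (-3*d)*(-2 + w) = -3*d*(-2 + w))
N(S) = 2*S
(N(-8) + 448)*(h(-2, 3) + q(-18, -5*2)) = (2*(-8) + 448)*(3*3*(2 - 1*(-2)) + 10*(-5*2 + 2*(-18))/(-18 - 5*2)) = (-16 + 448)*(3*3*(2 + 2) + 10*(-10 - 36)/(-18 - 10)) = 432*(3*3*4 + 10*(-46)/(-28)) = 432*(36 + 10*(-1/28)*(-46)) = 432*(36 + 115/7) = 432*(367/7) = 158544/7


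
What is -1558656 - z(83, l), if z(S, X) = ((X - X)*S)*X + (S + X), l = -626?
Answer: -1558113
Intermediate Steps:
z(S, X) = S + X (z(S, X) = (0*S)*X + (S + X) = 0*X + (S + X) = 0 + (S + X) = S + X)
-1558656 - z(83, l) = -1558656 - (83 - 626) = -1558656 - 1*(-543) = -1558656 + 543 = -1558113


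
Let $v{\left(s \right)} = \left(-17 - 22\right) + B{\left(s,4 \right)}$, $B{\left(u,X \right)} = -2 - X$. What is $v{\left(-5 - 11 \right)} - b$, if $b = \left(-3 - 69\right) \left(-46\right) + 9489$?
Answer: $-12846$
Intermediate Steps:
$v{\left(s \right)} = -45$ ($v{\left(s \right)} = \left(-17 - 22\right) - 6 = -39 - 6 = -45$)
$b = 12801$ ($b = \left(-72\right) \left(-46\right) + 9489 = 3312 + 9489 = 12801$)
$v{\left(-5 - 11 \right)} - b = -45 - 12801 = -12846$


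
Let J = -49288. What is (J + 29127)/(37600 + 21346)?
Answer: -20161/58946 ≈ -0.34202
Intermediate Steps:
(J + 29127)/(37600 + 21346) = (-49288 + 29127)/(37600 + 21346) = -20161/58946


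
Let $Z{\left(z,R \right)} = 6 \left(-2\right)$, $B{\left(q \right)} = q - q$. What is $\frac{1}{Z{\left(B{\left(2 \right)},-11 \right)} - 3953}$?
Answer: $- \frac{1}{3965} \approx -0.00025221$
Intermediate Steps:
$B{\left(q \right)} = 0$
$Z{\left(z,R \right)} = -12$
$\frac{1}{Z{\left(B{\left(2 \right)},-11 \right)} - 3953} = \frac{1}{-12 - 3953} = \frac{1}{-3965} = - \frac{1}{3965}$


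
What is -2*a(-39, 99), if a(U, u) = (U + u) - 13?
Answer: -94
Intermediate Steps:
a(U, u) = -13 + U + u
-2*a(-39, 99) = -2*(-13 - 39 + 99) = -2*47 = -94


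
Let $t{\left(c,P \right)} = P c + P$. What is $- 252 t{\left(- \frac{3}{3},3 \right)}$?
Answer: $0$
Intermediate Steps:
$t{\left(c,P \right)} = P + P c$
$- 252 t{\left(- \frac{3}{3},3 \right)} = - 252 \cdot 3 \left(1 - \frac{3}{3}\right) = - 252 \cdot 3 \left(1 - 1\right) = - 252 \cdot 3 \cdot 0 = \left(-252\right) 0 = 0$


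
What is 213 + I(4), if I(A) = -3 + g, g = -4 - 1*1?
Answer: 205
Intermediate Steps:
g = -5 (g = -4 - 1 = -5)
I(A) = -8 (I(A) = -3 - 5 = -8)
213 + I(4) = 213 - 8 = 205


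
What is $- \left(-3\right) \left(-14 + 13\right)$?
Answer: $-3$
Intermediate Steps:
$- \left(-3\right) \left(-14 + 13\right) = - \left(-3\right) \left(-1\right) = \left(-1\right) 3 = -3$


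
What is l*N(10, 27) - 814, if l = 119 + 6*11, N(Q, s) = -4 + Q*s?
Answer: 48396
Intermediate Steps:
l = 185 (l = 119 + 66 = 185)
l*N(10, 27) - 814 = 185*(-4 + 10*27) - 814 = 185*(-4 + 270) - 814 = 185*266 - 814 = 49210 - 814 = 48396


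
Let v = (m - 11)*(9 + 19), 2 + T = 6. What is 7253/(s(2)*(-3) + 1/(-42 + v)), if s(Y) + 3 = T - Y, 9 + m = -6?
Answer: 5584810/2309 ≈ 2418.7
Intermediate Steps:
m = -15 (m = -9 - 6 = -15)
T = 4 (T = -2 + 6 = 4)
v = -728 (v = (-15 - 11)*(9 + 19) = -26*28 = -728)
s(Y) = 1 - Y (s(Y) = -3 + (4 - Y) = 1 - Y)
7253/(s(2)*(-3) + 1/(-42 + v)) = 7253/((1 - 1*2)*(-3) + 1/(-42 - 728)) = 7253/((1 - 2)*(-3) + 1/(-770)) = 7253/(-1*(-3) - 1/770) = 7253/(3 - 1/770) = 7253/(2309/770) = 7253*(770/2309) = 5584810/2309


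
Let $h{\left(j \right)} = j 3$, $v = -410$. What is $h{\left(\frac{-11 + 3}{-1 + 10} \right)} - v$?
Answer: $\frac{1222}{3} \approx 407.33$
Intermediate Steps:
$h{\left(j \right)} = 3 j$
$h{\left(\frac{-11 + 3}{-1 + 10} \right)} - v = 3 \frac{-11 + 3}{-1 + 10} - -410 = 3 \left(- \frac{8}{9}\right) + 410 = - \frac{8}{3} + 410 = \frac{1222}{3}$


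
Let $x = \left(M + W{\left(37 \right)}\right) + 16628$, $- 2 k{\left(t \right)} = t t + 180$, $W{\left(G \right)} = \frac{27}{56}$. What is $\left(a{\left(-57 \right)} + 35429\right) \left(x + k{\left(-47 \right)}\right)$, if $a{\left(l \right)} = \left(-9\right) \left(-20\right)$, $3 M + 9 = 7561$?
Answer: $\frac{15341481427}{24} \approx 6.3923 \cdot 10^{8}$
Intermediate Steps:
$M = \frac{7552}{3}$ ($M = -3 + \frac{1}{3} \cdot 7561 = -3 + \frac{7561}{3} = \frac{7552}{3} \approx 2517.3$)
$W{\left(G \right)} = \frac{27}{56}$ ($W{\left(G \right)} = 27 \cdot \frac{1}{56} = \frac{27}{56}$)
$k{\left(t \right)} = -90 - \frac{t^{2}}{2}$ ($k{\left(t \right)} = - \frac{t t + 180}{2} = - \frac{t^{2} + 180}{2} = - \frac{180 + t^{2}}{2} = -90 - \frac{t^{2}}{2}$)
$a{\left(l \right)} = 180$
$x = \frac{3216497}{168}$ ($x = \left(\frac{7552}{3} + \frac{27}{56}\right) + 16628 = \frac{422993}{168} + 16628 = \frac{3216497}{168} \approx 19146.0$)
$\left(a{\left(-57 \right)} + 35429\right) \left(x + k{\left(-47 \right)}\right) = \left(180 + 35429\right) \left(\frac{3216497}{168} - \left(90 + \frac{\left(-47\right)^{2}}{2}\right)\right) = 35609 \left(\frac{3216497}{168} - \frac{2389}{2}\right) = 35609 \cdot \frac{3015821}{168} = \frac{15341481427}{24}$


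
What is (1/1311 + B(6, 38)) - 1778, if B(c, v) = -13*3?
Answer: -2382086/1311 ≈ -1817.0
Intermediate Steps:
B(c, v) = -39
(1/1311 + B(6, 38)) - 1778 = (1/1311 - 39) - 1778 = -51128/1311 - 1778 = -2382086/1311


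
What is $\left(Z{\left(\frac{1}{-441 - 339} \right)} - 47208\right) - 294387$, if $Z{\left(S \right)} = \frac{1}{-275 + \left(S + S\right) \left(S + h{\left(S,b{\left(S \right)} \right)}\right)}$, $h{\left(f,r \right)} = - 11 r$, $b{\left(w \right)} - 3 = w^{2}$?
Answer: $- \frac{22282522881440355}{65230822009} \approx -3.416 \cdot 10^{5}$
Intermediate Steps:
$b{\left(w \right)} = 3 + w^{2}$
$Z{\left(S \right)} = \frac{1}{-275 + 2 S \left(-33 + S - 11 S^{2}\right)}$ ($Z{\left(S \right)} = \frac{1}{-275 + \left(S + S\right) \left(S - 11 \left(3 + S^{2}\right)\right)} = \frac{1}{-275 + 2 S \left(S - \left(33 + 11 S^{2}\right)\right)} = \frac{1}{-275 + 2 S \left(-33 + S - 11 S^{2}\right)}$)
$\left(Z{\left(\frac{1}{-441 - 339} \right)} - 47208\right) - 294387 = \left(\frac{1}{-275 + 2 \left(\frac{1}{-441 - 339}\right)^{2} - \frac{22 \left(3 + \left(\frac{1}{-441 - 339}\right)^{2}\right)}{-441 - 339}} - 47208\right) - 294387 = \left(\frac{1}{-275 + 2 \left(\frac{1}{-780}\right)^{2} - \frac{22 \left(3 + \left(\frac{1}{-780}\right)^{2}\right)}{-780}} - 47208\right) - 294387 = \left(\frac{1}{-275 + 2 \left(- \frac{1}{780}\right)^{2} - - \frac{11 \left(3 + \left(- \frac{1}{780}\right)^{2}\right)}{390}} - 47208\right) - 294387 = \left(\frac{1}{-275 + 2 \cdot \frac{1}{608400} - - \frac{11 \left(3 + \frac{1}{608400}\right)}{390}} - 47208\right) - 294387 = \left(\frac{1}{-275 + \frac{1}{304200} - \left(- \frac{11}{390}\right) \frac{1825201}{608400}} - 47208\right) - 294387 = \left(\frac{1}{-275 + \frac{1}{304200} + \frac{20077211}{237276000}} - 47208\right) - 294387 = \left(\frac{1}{- \frac{65230822009}{237276000}} - 47208\right) - 294387 = \left(- \frac{237276000}{65230822009} - 47208\right) - 294387 = - \frac{3079416882676872}{65230822009} - 294387 = - \frac{22282522881440355}{65230822009}$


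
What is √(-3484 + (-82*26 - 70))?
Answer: I*√5686 ≈ 75.406*I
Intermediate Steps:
√(-3484 + (-82*26 - 70)) = √(-3484 + (-2132 - 70)) = √(-3484 - 2202) = √(-5686) = I*√5686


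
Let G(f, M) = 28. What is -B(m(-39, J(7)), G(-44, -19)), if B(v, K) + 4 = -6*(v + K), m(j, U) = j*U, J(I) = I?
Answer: -1466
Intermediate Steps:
m(j, U) = U*j
B(v, K) = -4 - 6*K - 6*v (B(v, K) = -4 - 6*(v + K) = -4 - 6*(K + v) = -4 + (-6*K - 6*v) = -4 - 6*K - 6*v)
-B(m(-39, J(7)), G(-44, -19)) = -(-4 - 6*28 - 42*(-39)) = -(-4 - 168 - 6*(-273)) = -(-4 - 168 + 1638) = -1*1466 = -1466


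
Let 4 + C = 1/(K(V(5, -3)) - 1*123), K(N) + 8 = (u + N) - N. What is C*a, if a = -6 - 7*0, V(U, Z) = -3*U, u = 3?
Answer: 1539/64 ≈ 24.047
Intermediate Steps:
K(N) = -5 (K(N) = -8 + ((3 + N) - N) = -8 + 3 = -5)
C = -513/128 (C = -4 + 1/(-5 - 1*123) = -4 + 1/(-5 - 123) = -4 + 1/(-128) = -4 - 1/128 = -513/128 ≈ -4.0078)
a = -6 (a = -6 + 0 = -6)
C*a = -513/128*(-6) = 1539/64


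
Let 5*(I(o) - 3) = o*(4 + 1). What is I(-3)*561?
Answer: 0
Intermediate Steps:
I(o) = 3 + o (I(o) = 3 + (o*(4 + 1))/5 = 3 + (o*5)/5 = 3 + (5*o)/5 = 3 + o)
I(-3)*561 = (3 - 3)*561 = 0*561 = 0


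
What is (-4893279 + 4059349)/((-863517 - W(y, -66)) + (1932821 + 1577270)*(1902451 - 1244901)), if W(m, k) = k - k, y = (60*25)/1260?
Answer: -833930/2308059473533 ≈ -3.6131e-7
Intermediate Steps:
y = 25/21 (y = 1500*(1/1260) = 25/21 ≈ 1.1905)
W(m, k) = 0
(-4893279 + 4059349)/((-863517 - W(y, -66)) + (1932821 + 1577270)*(1902451 - 1244901)) = (-4893279 + 4059349)/((-863517 - 1*0) + (1932821 + 1577270)*(1902451 - 1244901)) = -833930/((-863517 + 0) + 3510091*657550) = -833930/(-863517 + 2308060337050) = -833930/2308059473533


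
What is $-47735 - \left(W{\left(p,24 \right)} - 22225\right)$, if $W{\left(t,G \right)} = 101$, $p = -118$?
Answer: $-25611$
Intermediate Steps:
$-47735 - \left(W{\left(p,24 \right)} - 22225\right) = -47735 - \left(101 - 22225\right) = -47735 - -22124 = -47735 + 22124 = -25611$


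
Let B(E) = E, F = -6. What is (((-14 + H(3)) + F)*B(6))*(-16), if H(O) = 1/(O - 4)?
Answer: 2016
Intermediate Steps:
H(O) = 1/(-4 + O)
(((-14 + H(3)) + F)*B(6))*(-16) = (((-14 + 1/(-4 + 3)) - 6)*6)*(-16) = (((-14 + 1/(-1)) - 6)*6)*(-16) = (((-14 - 1) - 6)*6)*(-16) = ((-15 - 6)*6)*(-16) = -21*6*(-16) = -126*(-16) = 2016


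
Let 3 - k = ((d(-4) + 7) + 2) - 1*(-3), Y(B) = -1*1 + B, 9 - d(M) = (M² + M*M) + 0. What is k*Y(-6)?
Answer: -98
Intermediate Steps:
d(M) = 9 - 2*M² (d(M) = 9 - ((M² + M*M) + 0) = 9 - ((M² + M²) + 0) = 9 - (2*M² + 0) = 9 - 2*M²)
Y(B) = -1 + B
k = 14 (k = 3 - ((((9 - 2*(-4)²) + 7) + 2) - 1*(-3)) = 3 - ((((9 - 2*16) + 7) + 2) + 3) = 3 - ((((9 - 32) + 7) + 2) + 3) = 3 - (((-23 + 7) + 2) + 3) = 3 - ((-16 + 2) + 3) = 3 - (-14 + 3) = 3 - 1*(-11) = 3 + 11 = 14)
k*Y(-6) = 14*(-1 - 6) = 14*(-7) = -98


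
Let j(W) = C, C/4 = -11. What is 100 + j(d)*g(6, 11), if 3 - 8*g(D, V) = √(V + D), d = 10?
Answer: 167/2 + 11*√17/2 ≈ 106.18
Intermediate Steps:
C = -44 (C = 4*(-11) = -44)
j(W) = -44
g(D, V) = 3/8 - √(D + V)/8 (g(D, V) = 3/8 - √(V + D)/8 = 3/8 - √(D + V)/8)
100 + j(d)*g(6, 11) = 100 - 44*(3/8 - √(6 + 11)/8) = 100 - 44*(3/8 - √17/8) = 100 + (-33/2 + 11*√17/2) = 167/2 + 11*√17/2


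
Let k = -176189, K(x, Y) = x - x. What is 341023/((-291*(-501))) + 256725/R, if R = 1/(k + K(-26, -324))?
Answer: -6594436156014752/145791 ≈ -4.5232e+10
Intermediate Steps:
K(x, Y) = 0
R = -1/176189 (R = 1/(-176189 + 0) = 1/(-176189) = -1/176189 ≈ -5.6757e-6)
341023/((-291*(-501))) + 256725/R = 341023/((-291*(-501))) + 256725/(-1/176189) = 341023/145791 + 256725*(-176189) = 341023*(1/145791) - 45232121025 = 341023/145791 - 45232121025 = -6594436156014752/145791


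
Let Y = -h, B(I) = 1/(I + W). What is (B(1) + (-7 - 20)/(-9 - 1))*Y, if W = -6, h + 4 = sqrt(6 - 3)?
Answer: 10 - 5*sqrt(3)/2 ≈ 5.6699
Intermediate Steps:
h = -4 + sqrt(3) (h = -4 + sqrt(6 - 3) = -4 + sqrt(3) ≈ -2.2679)
B(I) = 1/(-6 + I) (B(I) = 1/(I - 6) = 1/(-6 + I))
Y = 4 - sqrt(3) (Y = -(-4 + sqrt(3)) = 4 - sqrt(3) ≈ 2.2679)
(B(1) + (-7 - 20)/(-9 - 1))*Y = (1/(-6 + 1) + (-7 - 20)/(-9 - 1))*(4 - sqrt(3)) = (1/(-5) - 27/(-10))*(4 - sqrt(3)) = (-1/5 - 27*(-1/10))*(4 - sqrt(3)) = (-1/5 + 27/10)*(4 - sqrt(3)) = 5*(4 - sqrt(3))/2 = 10 - 5*sqrt(3)/2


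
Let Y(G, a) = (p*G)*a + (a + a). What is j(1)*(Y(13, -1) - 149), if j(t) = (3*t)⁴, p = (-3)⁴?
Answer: -97524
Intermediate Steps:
p = 81
Y(G, a) = 2*a + 81*G*a (Y(G, a) = (81*G)*a + (a + a) = 81*G*a + 2*a = 2*a + 81*G*a)
j(t) = 81*t⁴
j(1)*(Y(13, -1) - 149) = (81*1⁴)*(-(2 + 81*13) - 149) = (81*1)*(-(2 + 1053) - 149) = 81*(-1*1055 - 149) = 81*(-1055 - 149) = 81*(-1204) = -97524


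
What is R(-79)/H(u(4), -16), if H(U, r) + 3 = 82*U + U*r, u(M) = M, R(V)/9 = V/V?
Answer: 1/29 ≈ 0.034483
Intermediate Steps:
R(V) = 9 (R(V) = 9*(V/V) = 9*1 = 9)
H(U, r) = -3 + 82*U + U*r (H(U, r) = -3 + (82*U + U*r) = -3 + 82*U + U*r)
R(-79)/H(u(4), -16) = 9/(-3 + 82*4 + 4*(-16)) = 9/(-3 + 328 - 64) = 9/261 = 9*(1/261) = 1/29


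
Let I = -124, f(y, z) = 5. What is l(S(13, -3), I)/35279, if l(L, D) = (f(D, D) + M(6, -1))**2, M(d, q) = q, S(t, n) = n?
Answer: 16/35279 ≈ 0.00045353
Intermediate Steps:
l(L, D) = 16 (l(L, D) = (5 - 1)**2 = 4**2 = 16)
l(S(13, -3), I)/35279 = 16/35279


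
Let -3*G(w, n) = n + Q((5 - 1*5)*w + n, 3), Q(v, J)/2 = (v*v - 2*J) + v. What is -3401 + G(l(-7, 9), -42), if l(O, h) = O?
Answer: -4531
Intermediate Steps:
Q(v, J) = -4*J + 2*v + 2*v² (Q(v, J) = 2*((v*v - 2*J) + v) = 2*((v² - 2*J) + v) = 2*(v + v² - 2*J) = -4*J + 2*v + 2*v²)
G(w, n) = 4 - n - 2*n²/3 (G(w, n) = -(n + (-4*3 + 2*((5 - 1*5)*w + n) + 2*((5 - 1*5)*w + n)²))/3 = -(n + (-12 + 2*((5 - 5)*w + n) + 2*((5 - 5)*w + n)²))/3 = -(n + (-12 + 2*(0*w + n) + 2*(0*w + n)²))/3 = -(n + (-12 + 2*(0 + n) + 2*(0 + n)²))/3 = -(n + (-12 + 2*n + 2*n²))/3 = -(-12 + 2*n² + 3*n)/3 = 4 - n - 2*n²/3)
-3401 + G(l(-7, 9), -42) = -3401 + (4 - 1*(-42) - ⅔*(-42)²) = -3401 + (4 + 42 - ⅔*1764) = -3401 + (4 + 42 - 1176) = -3401 - 1130 = -4531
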